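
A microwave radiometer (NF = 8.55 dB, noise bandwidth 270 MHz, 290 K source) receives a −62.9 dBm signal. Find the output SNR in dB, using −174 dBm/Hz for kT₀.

18.2 dB

Noise floor: N = −174 + 10 log₁₀(B) + NF
10 log₁₀(2.70×10⁸) = 84.31 dB
N = −174 + 84.31 + 8.55 = −81.14 dBm
SNR = P_sig − N = −62.9 − (−81.14) = 18.24 dB → 18.2 dB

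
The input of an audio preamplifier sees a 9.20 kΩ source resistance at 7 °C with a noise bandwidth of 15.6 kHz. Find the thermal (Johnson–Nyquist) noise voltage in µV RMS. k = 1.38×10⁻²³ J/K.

1.49 µV

T = 7 °C + 273.15 = 280.15 K
V_n = √(4kTRB)
4kTRB = 4 × 1.38×10⁻²³ × 280.15 × 9.20×10³ × 1.56×10⁴ = 2.22×10⁻¹² V²
V_n = √(2.22×10⁻¹²) = 1.49×10⁻⁶ V = 1.49 µV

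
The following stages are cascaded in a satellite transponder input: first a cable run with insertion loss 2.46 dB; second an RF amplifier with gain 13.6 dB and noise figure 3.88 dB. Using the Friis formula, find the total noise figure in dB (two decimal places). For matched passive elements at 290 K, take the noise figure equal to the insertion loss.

6.34 dB

Convert to linear (a loss of L dB is a gain of −L dB): F_i = 10^(NF_i/10), G_i = 10^(G_i,dB/10)
  Stage 1: F_1 = 10^(2.46/10) = 1.762, G_1 = 10^(−2.46/10) = 0.5675
  Stage 2: F_2 = 10^(3.88/10) = 2.443, G_2 = 10^(13.6/10) = 22.91
Friis cascade:
  F = 1.762 + (2.443 − 1)/0.5675 = 4.305
NF = 10 log₁₀(4.305) = 6.34 dB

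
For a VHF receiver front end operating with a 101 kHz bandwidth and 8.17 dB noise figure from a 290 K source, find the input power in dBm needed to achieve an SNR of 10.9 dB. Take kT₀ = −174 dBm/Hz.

−104.9 dBm

Sensitivity = −174 + 10 log₁₀(B) + NF + SNR_min
= −174 + 50.04 + 8.17 + 10.9
= −104.89 dBm → −104.9 dBm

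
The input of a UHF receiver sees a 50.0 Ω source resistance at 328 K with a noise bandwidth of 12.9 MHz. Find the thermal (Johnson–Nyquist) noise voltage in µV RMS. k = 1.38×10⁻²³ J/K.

V_n = √(4kTRB)
4kTRB = 4 × 1.38×10⁻²³ × 328 × 5.00×10¹ × 1.29×10⁷ = 1.17×10⁻¹¹ V²
V_n = √(1.17×10⁻¹¹) = 3.42×10⁻⁶ V = 3.42 µV

3.42 µV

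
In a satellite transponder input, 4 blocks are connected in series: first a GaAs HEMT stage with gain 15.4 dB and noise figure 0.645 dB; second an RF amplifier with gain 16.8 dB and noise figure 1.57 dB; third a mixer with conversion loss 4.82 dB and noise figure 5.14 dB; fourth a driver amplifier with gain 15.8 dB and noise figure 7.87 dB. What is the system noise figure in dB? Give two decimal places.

0.73 dB

Convert to linear (a loss of L dB is a gain of −L dB): F_i = 10^(NF_i/10), G_i = 10^(G_i,dB/10)
  Stage 1: F_1 = 10^(0.645/10) = 1.160, G_1 = 10^(15.4/10) = 34.67
  Stage 2: F_2 = 10^(1.57/10) = 1.435, G_2 = 10^(16.8/10) = 47.86
  Stage 3: F_3 = 10^(5.14/10) = 3.266, G_3 = 10^(−4.82/10) = 0.3296
  Stage 4: F_4 = 10^(7.87/10) = 6.124, G_4 = 10^(15.8/10) = 38.02
Friis cascade:
  F = 1.160 + (1.435 − 1)/34.67 + (3.266 − 1)/1660 + (6.124 − 1)/547.0 = 1.183
NF = 10 log₁₀(1.183) = 0.73 dB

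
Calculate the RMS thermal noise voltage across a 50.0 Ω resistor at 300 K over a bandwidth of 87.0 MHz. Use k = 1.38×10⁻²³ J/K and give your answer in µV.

8.49 µV

V_n = √(4kTRB)
4kTRB = 4 × 1.38×10⁻²³ × 300 × 5.00×10¹ × 8.70×10⁷ = 7.20×10⁻¹¹ V²
V_n = √(7.20×10⁻¹¹) = 8.49×10⁻⁶ V = 8.49 µV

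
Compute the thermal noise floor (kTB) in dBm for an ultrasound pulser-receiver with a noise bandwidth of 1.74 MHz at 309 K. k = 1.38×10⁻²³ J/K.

−111.3 dBm

P_n = kTB = 1.38×10⁻²³ × 309 × 1.74×10⁶ = 7.42×10⁻¹⁵ W
In dBm: 10 log₁₀(7.42×10⁻¹⁵ / 10⁻³) = −111.3 dBm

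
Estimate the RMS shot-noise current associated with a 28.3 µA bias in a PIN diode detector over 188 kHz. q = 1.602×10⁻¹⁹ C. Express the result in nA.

1.31 nA

I_n = √(2qI·B)
2qI·B = 2 × 1.602×10⁻¹⁹ × 2.83×10⁻⁵ × 1.88×10⁵ = 1.70×10⁻¹⁸ A²
I_n = √(1.70×10⁻¹⁸) = 1.31×10⁻⁹ A = 1.31 nA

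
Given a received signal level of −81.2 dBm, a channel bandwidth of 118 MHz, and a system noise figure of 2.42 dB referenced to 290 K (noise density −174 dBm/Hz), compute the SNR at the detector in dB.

Noise floor: N = −174 + 10 log₁₀(B) + NF
10 log₁₀(1.18×10⁸) = 80.72 dB
N = −174 + 80.72 + 2.42 = −90.86 dBm
SNR = P_sig − N = −81.2 − (−90.86) = 9.66 dB → 9.7 dB

9.7 dB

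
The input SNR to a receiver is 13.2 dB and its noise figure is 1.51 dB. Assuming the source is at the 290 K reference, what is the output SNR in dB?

11.69 dB

By definition F = SNR_in/SNR_out, so in dB: SNR_out = SNR_in − NF
SNR_out = 13.2 − 1.51 = 11.69 dB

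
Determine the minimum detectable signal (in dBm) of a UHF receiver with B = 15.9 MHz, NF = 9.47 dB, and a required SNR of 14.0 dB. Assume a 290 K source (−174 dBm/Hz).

Sensitivity = −174 + 10 log₁₀(B) + NF + SNR_min
= −174 + 72.01 + 9.47 + 14.0
= −78.52 dBm → −78.5 dBm

−78.5 dBm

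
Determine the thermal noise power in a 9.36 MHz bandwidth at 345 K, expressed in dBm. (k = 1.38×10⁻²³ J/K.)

−103.5 dBm

P_n = kTB = 1.38×10⁻²³ × 345 × 9.36×10⁶ = 4.46×10⁻¹⁴ W
In dBm: 10 log₁₀(4.46×10⁻¹⁴ / 10⁻³) = −103.5 dBm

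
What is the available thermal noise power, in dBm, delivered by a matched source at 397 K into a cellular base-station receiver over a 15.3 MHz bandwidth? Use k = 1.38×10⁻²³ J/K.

P_n = kTB = 1.38×10⁻²³ × 397 × 1.53×10⁷ = 8.38×10⁻¹⁴ W
In dBm: 10 log₁₀(8.38×10⁻¹⁴ / 10⁻³) = −100.8 dBm

−100.8 dBm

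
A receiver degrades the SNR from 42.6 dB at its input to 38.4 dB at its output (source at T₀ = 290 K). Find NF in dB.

NF (dB) = SNR_in(dB) − SNR_out(dB) when the source is at T₀
NF = 42.6 − 38.4 = 4.2 dB

4.2 dB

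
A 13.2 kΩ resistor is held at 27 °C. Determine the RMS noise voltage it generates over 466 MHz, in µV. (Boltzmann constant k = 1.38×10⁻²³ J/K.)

319 µV

T = 27 °C + 273.15 = 300.15 K
V_n = √(4kTRB)
4kTRB = 4 × 1.38×10⁻²³ × 300.15 × 1.32×10⁴ × 4.66×10⁸ = 1.02×10⁻⁷ V²
V_n = √(1.02×10⁻⁷) = 3.19×10⁻⁴ V = 319 µV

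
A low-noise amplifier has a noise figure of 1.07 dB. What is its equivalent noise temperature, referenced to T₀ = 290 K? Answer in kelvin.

81.0 K

F = 10^(1.07/10) = 1.27938
T_e = (F − 1)·T₀ = (1.27938 − 1) × 290 = 81.0 K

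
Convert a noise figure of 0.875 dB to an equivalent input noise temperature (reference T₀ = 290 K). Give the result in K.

F = 10^(0.875/10) = 1.22321
T_e = (F − 1)·T₀ = (1.22321 − 1) × 290 = 64.7 K

64.7 K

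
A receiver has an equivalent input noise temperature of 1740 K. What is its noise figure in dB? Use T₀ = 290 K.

8.45 dB

F = 1 + T_e/T₀ = 1 + 1740/290 = 7
NF = 10 log₁₀(7) = 8.45 dB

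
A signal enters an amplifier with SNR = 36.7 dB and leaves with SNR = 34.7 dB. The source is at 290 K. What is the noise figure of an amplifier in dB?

2.0 dB

NF (dB) = SNR_in(dB) − SNR_out(dB) when the source is at T₀
NF = 36.7 − 34.7 = 2.0 dB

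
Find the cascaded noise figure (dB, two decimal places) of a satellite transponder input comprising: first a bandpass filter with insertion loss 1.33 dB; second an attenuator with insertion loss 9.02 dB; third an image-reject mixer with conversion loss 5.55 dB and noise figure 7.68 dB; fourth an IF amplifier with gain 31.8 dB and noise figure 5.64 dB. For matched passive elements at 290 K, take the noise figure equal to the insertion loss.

Convert to linear (a loss of L dB is a gain of −L dB): F_i = 10^(NF_i/10), G_i = 10^(G_i,dB/10)
  Stage 1: F_1 = 10^(1.33/10) = 1.358, G_1 = 10^(−1.33/10) = 0.7362
  Stage 2: F_2 = 10^(9.02/10) = 7.980, G_2 = 10^(−9.02/10) = 0.1253
  Stage 3: F_3 = 10^(7.68/10) = 5.861, G_3 = 10^(−5.55/10) = 0.2786
  Stage 4: F_4 = 10^(5.64/10) = 3.664, G_4 = 10^(31.8/10) = 1514
Friis cascade:
  F = 1.358 + (7.980 − 1)/0.7362 + (5.861 − 1)/0.09226 + (3.664 − 1)/0.02570 = 167.2
NF = 10 log₁₀(167.2) = 22.23 dB

22.23 dB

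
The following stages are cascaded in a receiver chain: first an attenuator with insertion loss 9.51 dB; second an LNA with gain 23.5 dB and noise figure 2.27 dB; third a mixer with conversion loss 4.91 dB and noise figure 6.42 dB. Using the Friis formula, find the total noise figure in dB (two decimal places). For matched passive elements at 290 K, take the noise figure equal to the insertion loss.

11.82 dB

Convert to linear (a loss of L dB is a gain of −L dB): F_i = 10^(NF_i/10), G_i = 10^(G_i,dB/10)
  Stage 1: F_1 = 10^(9.51/10) = 8.933, G_1 = 10^(−9.51/10) = 0.1119
  Stage 2: F_2 = 10^(2.27/10) = 1.687, G_2 = 10^(23.5/10) = 223.9
  Stage 3: F_3 = 10^(6.42/10) = 4.385, G_3 = 10^(−4.91/10) = 0.3228
Friis cascade:
  F = 8.933 + (1.687 − 1)/0.1119 + (4.385 − 1)/25.06 = 15.20
NF = 10 log₁₀(15.20) = 11.82 dB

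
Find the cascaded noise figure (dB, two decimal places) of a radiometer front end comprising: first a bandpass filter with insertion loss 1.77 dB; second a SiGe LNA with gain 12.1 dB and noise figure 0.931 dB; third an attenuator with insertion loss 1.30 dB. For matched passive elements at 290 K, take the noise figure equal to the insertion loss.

2.78 dB

Convert to linear (a loss of L dB is a gain of −L dB): F_i = 10^(NF_i/10), G_i = 10^(G_i,dB/10)
  Stage 1: F_1 = 10^(1.77/10) = 1.503, G_1 = 10^(−1.77/10) = 0.6653
  Stage 2: F_2 = 10^(0.931/10) = 1.239, G_2 = 10^(12.1/10) = 16.22
  Stage 3: F_3 = 10^(1.30/10) = 1.349, G_3 = 10^(−1.30/10) = 0.7413
Friis cascade:
  F = 1.503 + (1.239 − 1)/0.6653 + (1.349 − 1)/10.79 = 1.895
NF = 10 log₁₀(1.895) = 2.78 dB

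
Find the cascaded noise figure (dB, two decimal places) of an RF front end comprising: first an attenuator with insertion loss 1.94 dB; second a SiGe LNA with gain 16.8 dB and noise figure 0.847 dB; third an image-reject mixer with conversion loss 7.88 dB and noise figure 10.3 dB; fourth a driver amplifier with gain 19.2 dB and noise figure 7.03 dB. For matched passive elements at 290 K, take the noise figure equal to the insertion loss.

4.81 dB

Convert to linear (a loss of L dB is a gain of −L dB): F_i = 10^(NF_i/10), G_i = 10^(G_i,dB/10)
  Stage 1: F_1 = 10^(1.94/10) = 1.563, G_1 = 10^(−1.94/10) = 0.6397
  Stage 2: F_2 = 10^(0.847/10) = 1.215, G_2 = 10^(16.8/10) = 47.86
  Stage 3: F_3 = 10^(10.3/10) = 10.72, G_3 = 10^(−7.88/10) = 0.1629
  Stage 4: F_4 = 10^(7.03/10) = 5.047, G_4 = 10^(19.2/10) = 83.18
Friis cascade:
  F = 1.563 + (1.215 − 1)/0.6397 + (10.72 − 1)/30.62 + (5.047 − 1)/4.989 = 3.028
NF = 10 log₁₀(3.028) = 4.81 dB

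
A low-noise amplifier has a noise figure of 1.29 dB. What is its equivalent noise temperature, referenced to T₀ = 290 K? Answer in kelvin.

100 K

F = 10^(1.29/10) = 1.34586
T_e = (F − 1)·T₀ = (1.34586 − 1) × 290 = 100 K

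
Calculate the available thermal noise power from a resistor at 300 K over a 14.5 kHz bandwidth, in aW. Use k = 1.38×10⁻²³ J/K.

P_n = kTB = 1.38×10⁻²³ × 300 × 1.45×10⁴ = 6.00×10⁻¹⁷ W = 60.0 aW

60.0 aW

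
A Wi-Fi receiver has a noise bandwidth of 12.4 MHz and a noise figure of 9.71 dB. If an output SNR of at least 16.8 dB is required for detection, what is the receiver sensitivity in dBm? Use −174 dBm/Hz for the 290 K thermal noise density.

Sensitivity = −174 + 10 log₁₀(B) + NF + SNR_min
= −174 + 70.93 + 9.71 + 16.8
= −76.56 dBm → −76.6 dBm

−76.6 dBm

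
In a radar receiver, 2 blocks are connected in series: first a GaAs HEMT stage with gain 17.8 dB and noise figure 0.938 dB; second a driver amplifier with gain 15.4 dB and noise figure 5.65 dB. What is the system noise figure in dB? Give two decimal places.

Convert to linear (a loss of L dB is a gain of −L dB): F_i = 10^(NF_i/10), G_i = 10^(G_i,dB/10)
  Stage 1: F_1 = 10^(0.938/10) = 1.241, G_1 = 10^(17.8/10) = 60.26
  Stage 2: F_2 = 10^(5.65/10) = 3.673, G_2 = 10^(15.4/10) = 34.67
Friis cascade:
  F = 1.241 + (3.673 − 1)/60.26 = 1.285
NF = 10 log₁₀(1.285) = 1.09 dB

1.09 dB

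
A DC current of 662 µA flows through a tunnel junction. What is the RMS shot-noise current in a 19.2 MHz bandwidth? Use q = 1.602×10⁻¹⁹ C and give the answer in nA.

63.8 nA

I_n = √(2qI·B)
2qI·B = 2 × 1.602×10⁻¹⁹ × 6.62×10⁻⁴ × 1.92×10⁷ = 4.07×10⁻¹⁵ A²
I_n = √(4.07×10⁻¹⁵) = 6.38×10⁻⁸ A = 63.8 nA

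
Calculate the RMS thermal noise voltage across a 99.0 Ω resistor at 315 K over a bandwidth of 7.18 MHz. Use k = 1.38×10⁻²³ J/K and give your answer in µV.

3.52 µV

V_n = √(4kTRB)
4kTRB = 4 × 1.38×10⁻²³ × 315 × 9.90×10¹ × 7.18×10⁶ = 1.24×10⁻¹¹ V²
V_n = √(1.24×10⁻¹¹) = 3.52×10⁻⁶ V = 3.52 µV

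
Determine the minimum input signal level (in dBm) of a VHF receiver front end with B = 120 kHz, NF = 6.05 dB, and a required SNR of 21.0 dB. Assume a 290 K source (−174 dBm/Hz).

−96.2 dBm

Sensitivity = −174 + 10 log₁₀(B) + NF + SNR_min
= −174 + 50.79 + 6.05 + 21.0
= −96.16 dBm → −96.2 dBm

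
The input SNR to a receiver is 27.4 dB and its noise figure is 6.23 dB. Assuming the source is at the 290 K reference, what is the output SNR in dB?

By definition F = SNR_in/SNR_out, so in dB: SNR_out = SNR_in − NF
SNR_out = 27.4 − 6.23 = 21.17 dB

21.17 dB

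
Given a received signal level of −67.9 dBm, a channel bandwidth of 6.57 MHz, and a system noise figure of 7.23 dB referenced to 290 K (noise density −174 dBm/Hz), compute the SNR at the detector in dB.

30.7 dB

Noise floor: N = −174 + 10 log₁₀(B) + NF
10 log₁₀(6.57×10⁶) = 68.18 dB
N = −174 + 68.18 + 7.23 = −98.59 dBm
SNR = P_sig − N = −67.9 − (−98.59) = 30.69 dB → 30.7 dB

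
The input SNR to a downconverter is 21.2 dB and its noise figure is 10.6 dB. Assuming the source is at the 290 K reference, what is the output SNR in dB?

10.6 dB

By definition F = SNR_in/SNR_out, so in dB: SNR_out = SNR_in − NF
SNR_out = 21.2 − 10.6 = 10.6 dB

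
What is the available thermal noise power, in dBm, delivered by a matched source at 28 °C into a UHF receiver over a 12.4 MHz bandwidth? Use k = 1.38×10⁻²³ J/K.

T = 28 °C + 273.15 = 301.15 K
P_n = kTB = 1.38×10⁻²³ × 301.15 × 1.24×10⁷ = 5.15×10⁻¹⁴ W
In dBm: 10 log₁₀(5.15×10⁻¹⁴ / 10⁻³) = −102.9 dBm

−102.9 dBm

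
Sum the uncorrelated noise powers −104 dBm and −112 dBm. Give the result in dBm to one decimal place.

Convert to linear, add, convert back:
P₁ = 3.98×10⁻¹⁴ W, P₂ = 6.31×10⁻¹⁵ W
P_tot = 4.61×10⁻¹⁴ W → 10 log₁₀(P_tot / 10⁻³) = −103.4 dBm

−103.4 dBm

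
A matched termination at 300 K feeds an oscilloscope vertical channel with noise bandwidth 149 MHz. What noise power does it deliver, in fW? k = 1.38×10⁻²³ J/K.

P_n = kTB = 1.38×10⁻²³ × 300 × 1.49×10⁸ = 6.17×10⁻¹³ W = 617 fW

617 fW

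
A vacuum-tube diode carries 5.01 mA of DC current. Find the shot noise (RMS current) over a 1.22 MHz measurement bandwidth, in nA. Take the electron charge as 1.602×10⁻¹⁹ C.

I_n = √(2qI·B)
2qI·B = 2 × 1.602×10⁻¹⁹ × 5.01×10⁻³ × 1.22×10⁶ = 1.96×10⁻¹⁵ A²
I_n = √(1.96×10⁻¹⁵) = 4.43×10⁻⁸ A = 44.3 nA

44.3 nA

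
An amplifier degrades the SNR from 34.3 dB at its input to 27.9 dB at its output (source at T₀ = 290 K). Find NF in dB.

NF (dB) = SNR_in(dB) − SNR_out(dB) when the source is at T₀
NF = 34.3 − 27.9 = 6.4 dB

6.4 dB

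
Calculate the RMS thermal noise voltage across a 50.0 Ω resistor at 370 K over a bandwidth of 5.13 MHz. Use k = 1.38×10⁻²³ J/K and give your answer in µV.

V_n = √(4kTRB)
4kTRB = 4 × 1.38×10⁻²³ × 370 × 5.00×10¹ × 5.13×10⁶ = 5.24×10⁻¹² V²
V_n = √(5.24×10⁻¹²) = 2.29×10⁻⁶ V = 2.29 µV

2.29 µV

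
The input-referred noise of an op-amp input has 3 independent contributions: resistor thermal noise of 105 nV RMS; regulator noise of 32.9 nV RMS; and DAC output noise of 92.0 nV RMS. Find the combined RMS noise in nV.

143 nV

Uncorrelated sources add in power (mean-square): V_tot = √(ΣV_i²)
V_tot = √[(1.05×10⁻⁷)² + (3.29×10⁻⁸)² + (9.20×10⁻⁸)²] = 1.43×10⁻⁷ V = 143 nV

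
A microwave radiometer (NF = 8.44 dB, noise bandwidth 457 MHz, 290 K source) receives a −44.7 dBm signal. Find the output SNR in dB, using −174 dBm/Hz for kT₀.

Noise floor: N = −174 + 10 log₁₀(B) + NF
10 log₁₀(4.57×10⁸) = 86.6 dB
N = −174 + 86.6 + 8.44 = −78.96 dBm
SNR = P_sig − N = −44.7 − (−78.96) = 34.26 dB → 34.3 dB

34.3 dB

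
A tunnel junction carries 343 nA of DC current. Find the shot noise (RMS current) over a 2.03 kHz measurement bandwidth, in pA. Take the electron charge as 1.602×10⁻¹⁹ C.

14.9 pA

I_n = √(2qI·B)
2qI·B = 2 × 1.602×10⁻¹⁹ × 3.43×10⁻⁷ × 2.03×10³ = 2.23×10⁻²² A²
I_n = √(2.23×10⁻²²) = 1.49×10⁻¹¹ A = 14.9 pA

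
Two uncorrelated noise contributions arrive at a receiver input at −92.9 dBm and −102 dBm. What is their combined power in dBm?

−92.4 dBm

Convert to linear, add, convert back:
P₁ = 5.13×10⁻¹³ W, P₂ = 6.31×10⁻¹⁴ W
P_tot = 5.76×10⁻¹³ W → 10 log₁₀(P_tot / 10⁻³) = −92.4 dBm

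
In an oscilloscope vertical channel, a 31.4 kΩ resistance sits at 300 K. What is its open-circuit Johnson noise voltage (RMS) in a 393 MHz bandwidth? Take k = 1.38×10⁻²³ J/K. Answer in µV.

452 µV

V_n = √(4kTRB)
4kTRB = 4 × 1.38×10⁻²³ × 300 × 3.14×10⁴ × 3.93×10⁸ = 2.04×10⁻⁷ V²
V_n = √(2.04×10⁻⁷) = 4.52×10⁻⁴ V = 452 µV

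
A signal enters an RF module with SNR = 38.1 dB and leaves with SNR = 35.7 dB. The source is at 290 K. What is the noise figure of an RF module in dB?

NF (dB) = SNR_in(dB) − SNR_out(dB) when the source is at T₀
NF = 38.1 − 35.7 = 2.4 dB

2.4 dB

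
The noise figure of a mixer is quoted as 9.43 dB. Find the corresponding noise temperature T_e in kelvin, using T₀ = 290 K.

2253 K

F = 10^(9.43/10) = 8.77001
T_e = (F − 1)·T₀ = (8.77001 − 1) × 290 = 2253 K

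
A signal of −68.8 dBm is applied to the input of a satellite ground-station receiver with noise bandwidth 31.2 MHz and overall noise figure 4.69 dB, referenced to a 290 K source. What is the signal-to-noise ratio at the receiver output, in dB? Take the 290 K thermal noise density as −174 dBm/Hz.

25.6 dB

Noise floor: N = −174 + 10 log₁₀(B) + NF
10 log₁₀(3.12×10⁷) = 74.94 dB
N = −174 + 74.94 + 4.69 = −94.37 dBm
SNR = P_sig − N = −68.8 − (−94.37) = 25.57 dB → 25.6 dB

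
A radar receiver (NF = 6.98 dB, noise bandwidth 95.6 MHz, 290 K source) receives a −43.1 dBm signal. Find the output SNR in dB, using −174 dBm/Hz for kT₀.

Noise floor: N = −174 + 10 log₁₀(B) + NF
10 log₁₀(9.56×10⁷) = 79.8 dB
N = −174 + 79.8 + 6.98 = −87.22 dBm
SNR = P_sig − N = −43.1 − (−87.22) = 44.12 dB → 44.1 dB

44.1 dB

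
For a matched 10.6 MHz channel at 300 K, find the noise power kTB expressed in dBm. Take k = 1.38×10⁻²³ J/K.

−103.6 dBm

P_n = kTB = 1.38×10⁻²³ × 300 × 1.06×10⁷ = 4.39×10⁻¹⁴ W
In dBm: 10 log₁₀(4.39×10⁻¹⁴ / 10⁻³) = −103.6 dBm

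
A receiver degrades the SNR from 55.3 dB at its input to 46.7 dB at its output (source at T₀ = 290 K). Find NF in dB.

8.6 dB

NF (dB) = SNR_in(dB) − SNR_out(dB) when the source is at T₀
NF = 55.3 − 46.7 = 8.6 dB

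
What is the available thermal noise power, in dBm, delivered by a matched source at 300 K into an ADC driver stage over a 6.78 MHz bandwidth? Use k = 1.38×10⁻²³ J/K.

−105.5 dBm

P_n = kTB = 1.38×10⁻²³ × 300 × 6.78×10⁶ = 2.81×10⁻¹⁴ W
In dBm: 10 log₁₀(2.81×10⁻¹⁴ / 10⁻³) = −105.5 dBm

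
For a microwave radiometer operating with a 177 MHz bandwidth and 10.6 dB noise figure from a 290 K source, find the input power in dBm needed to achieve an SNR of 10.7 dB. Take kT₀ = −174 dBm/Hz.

Sensitivity = −174 + 10 log₁₀(B) + NF + SNR_min
= −174 + 82.48 + 10.6 + 10.7
= −70.22 dBm → −70.2 dBm

−70.2 dBm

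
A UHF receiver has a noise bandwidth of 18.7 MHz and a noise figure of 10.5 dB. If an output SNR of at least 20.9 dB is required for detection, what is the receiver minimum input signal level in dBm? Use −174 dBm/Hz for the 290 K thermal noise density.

−69.9 dBm

Sensitivity = −174 + 10 log₁₀(B) + NF + SNR_min
= −174 + 72.72 + 10.5 + 20.9
= −69.88 dBm → −69.9 dBm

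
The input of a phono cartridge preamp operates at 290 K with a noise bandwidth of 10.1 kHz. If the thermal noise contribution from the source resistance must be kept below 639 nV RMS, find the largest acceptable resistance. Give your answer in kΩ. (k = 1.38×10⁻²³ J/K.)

2.53 kΩ

Johnson–Nyquist: V_n = √(4kTRB) ⇒ R = V_n² / (4kTB)
4kTB = 4 × 1.38×10⁻²³ × 290 × 1.01×10⁴ = 1.62×10⁻¹⁶
R = (6.39×10⁻⁷)² / 1.62×10⁻¹⁶ = 2.53×10³ Ω = 2.53 kΩ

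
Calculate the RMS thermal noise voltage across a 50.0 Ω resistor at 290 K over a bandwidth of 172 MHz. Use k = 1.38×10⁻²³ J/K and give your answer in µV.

11.7 µV

V_n = √(4kTRB)
4kTRB = 4 × 1.38×10⁻²³ × 290 × 5.00×10¹ × 1.72×10⁸ = 1.38×10⁻¹⁰ V²
V_n = √(1.38×10⁻¹⁰) = 1.17×10⁻⁵ V = 11.7 µV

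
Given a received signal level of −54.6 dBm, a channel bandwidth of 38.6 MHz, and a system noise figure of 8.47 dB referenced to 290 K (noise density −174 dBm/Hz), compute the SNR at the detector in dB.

Noise floor: N = −174 + 10 log₁₀(B) + NF
10 log₁₀(3.86×10⁷) = 75.87 dB
N = −174 + 75.87 + 8.47 = −89.66 dBm
SNR = P_sig − N = −54.6 − (−89.66) = 35.06 dB → 35.1 dB

35.1 dB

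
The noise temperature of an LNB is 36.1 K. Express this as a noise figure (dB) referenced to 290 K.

0.510 dB

F = 1 + T_e/T₀ = 1 + 36.1/290 = 1.12448
NF = 10 log₁₀(1.12448) = 0.510 dB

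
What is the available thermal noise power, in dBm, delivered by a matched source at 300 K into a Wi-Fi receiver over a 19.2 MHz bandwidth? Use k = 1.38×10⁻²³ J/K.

P_n = kTB = 1.38×10⁻²³ × 300 × 1.92×10⁷ = 7.95×10⁻¹⁴ W
In dBm: 10 log₁₀(7.95×10⁻¹⁴ / 10⁻³) = −101.0 dBm

−101.0 dBm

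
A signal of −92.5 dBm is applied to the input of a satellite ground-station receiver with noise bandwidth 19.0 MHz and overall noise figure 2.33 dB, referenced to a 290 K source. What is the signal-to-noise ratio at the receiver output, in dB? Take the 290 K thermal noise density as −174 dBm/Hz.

Noise floor: N = −174 + 10 log₁₀(B) + NF
10 log₁₀(1.90×10⁷) = 72.79 dB
N = −174 + 72.79 + 2.33 = −98.88 dBm
SNR = P_sig − N = −92.5 − (−98.88) = 6.38 dB → 6.4 dB

6.4 dB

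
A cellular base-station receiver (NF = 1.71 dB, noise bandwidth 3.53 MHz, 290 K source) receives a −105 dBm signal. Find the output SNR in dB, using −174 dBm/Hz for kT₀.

Noise floor: N = −174 + 10 log₁₀(B) + NF
10 log₁₀(3.53×10⁶) = 65.48 dB
N = −174 + 65.48 + 1.71 = −106.81 dBm
SNR = P_sig − N = −105 − (−106.81) = 1.81 dB → 1.8 dB

1.8 dB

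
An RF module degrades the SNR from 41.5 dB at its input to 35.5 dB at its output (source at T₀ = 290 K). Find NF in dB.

NF (dB) = SNR_in(dB) − SNR_out(dB) when the source is at T₀
NF = 41.5 − 35.5 = 6.0 dB

6.0 dB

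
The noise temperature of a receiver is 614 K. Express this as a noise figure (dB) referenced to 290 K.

4.94 dB

F = 1 + T_e/T₀ = 1 + 614/290 = 3.11724
NF = 10 log₁₀(3.11724) = 4.94 dB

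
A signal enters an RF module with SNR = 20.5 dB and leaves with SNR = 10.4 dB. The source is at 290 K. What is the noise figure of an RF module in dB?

NF (dB) = SNR_in(dB) − SNR_out(dB) when the source is at T₀
NF = 20.5 − 10.4 = 10.1 dB

10.1 dB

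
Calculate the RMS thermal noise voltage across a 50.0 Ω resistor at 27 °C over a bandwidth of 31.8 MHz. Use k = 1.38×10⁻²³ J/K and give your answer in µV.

5.13 µV

T = 27 °C + 273.15 = 300.15 K
V_n = √(4kTRB)
4kTRB = 4 × 1.38×10⁻²³ × 300.15 × 5.00×10¹ × 3.18×10⁷ = 2.63×10⁻¹¹ V²
V_n = √(2.63×10⁻¹¹) = 5.13×10⁻⁶ V = 5.13 µV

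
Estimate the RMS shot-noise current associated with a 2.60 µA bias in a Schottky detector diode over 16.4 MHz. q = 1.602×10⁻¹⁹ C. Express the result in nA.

I_n = √(2qI·B)
2qI·B = 2 × 1.602×10⁻¹⁹ × 2.60×10⁻⁶ × 1.64×10⁷ = 1.37×10⁻¹⁷ A²
I_n = √(1.37×10⁻¹⁷) = 3.70×10⁻⁹ A = 3.70 nA

3.70 nA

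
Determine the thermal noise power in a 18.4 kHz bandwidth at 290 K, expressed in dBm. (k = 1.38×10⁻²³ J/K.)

P_n = kTB = 1.38×10⁻²³ × 290 × 1.84×10⁴ = 7.36×10⁻¹⁷ W
In dBm: 10 log₁₀(7.36×10⁻¹⁷ / 10⁻³) = −131.3 dBm

−131.3 dBm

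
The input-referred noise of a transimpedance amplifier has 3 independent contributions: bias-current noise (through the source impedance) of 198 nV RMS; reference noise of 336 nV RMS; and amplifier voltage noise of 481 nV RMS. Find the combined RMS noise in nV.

619 nV

Uncorrelated sources add in power (mean-square): V_tot = √(ΣV_i²)
V_tot = √[(1.98×10⁻⁷)² + (3.36×10⁻⁷)² + (4.81×10⁻⁷)²] = 6.19×10⁻⁷ V = 619 nV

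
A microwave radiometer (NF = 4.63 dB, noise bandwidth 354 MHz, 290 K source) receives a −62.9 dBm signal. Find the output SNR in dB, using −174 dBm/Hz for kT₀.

21.0 dB

Noise floor: N = −174 + 10 log₁₀(B) + NF
10 log₁₀(3.54×10⁸) = 85.49 dB
N = −174 + 85.49 + 4.63 = −83.88 dBm
SNR = P_sig − N = −62.9 − (−83.88) = 20.98 dB → 21.0 dB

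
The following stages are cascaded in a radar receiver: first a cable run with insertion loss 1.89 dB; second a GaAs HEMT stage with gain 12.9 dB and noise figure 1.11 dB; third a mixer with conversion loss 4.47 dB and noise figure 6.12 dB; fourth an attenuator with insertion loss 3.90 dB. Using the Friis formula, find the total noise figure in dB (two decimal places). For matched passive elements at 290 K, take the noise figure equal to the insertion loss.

4.09 dB

Convert to linear (a loss of L dB is a gain of −L dB): F_i = 10^(NF_i/10), G_i = 10^(G_i,dB/10)
  Stage 1: F_1 = 10^(1.89/10) = 1.545, G_1 = 10^(−1.89/10) = 0.6471
  Stage 2: F_2 = 10^(1.11/10) = 1.291, G_2 = 10^(12.9/10) = 19.50
  Stage 3: F_3 = 10^(6.12/10) = 4.093, G_3 = 10^(−4.47/10) = 0.3573
  Stage 4: F_4 = 10^(3.90/10) = 2.455, G_4 = 10^(−3.90/10) = 0.4074
Friis cascade:
  F = 1.545 + (1.291 − 1)/0.6471 + (4.093 − 1)/12.62 + (2.455 − 1)/4.508 = 2.563
NF = 10 log₁₀(2.563) = 4.09 dB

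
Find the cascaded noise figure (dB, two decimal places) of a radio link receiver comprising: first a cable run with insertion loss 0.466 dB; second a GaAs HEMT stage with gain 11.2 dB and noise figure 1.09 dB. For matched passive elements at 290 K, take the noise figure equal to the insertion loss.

Convert to linear (a loss of L dB is a gain of −L dB): F_i = 10^(NF_i/10), G_i = 10^(G_i,dB/10)
  Stage 1: F_1 = 10^(0.466/10) = 1.113, G_1 = 10^(−0.466/10) = 0.8983
  Stage 2: F_2 = 10^(1.09/10) = 1.285, G_2 = 10^(11.2/10) = 13.18
Friis cascade:
  F = 1.113 + (1.285 − 1)/0.8983 = 1.431
NF = 10 log₁₀(1.431) = 1.56 dB

1.56 dB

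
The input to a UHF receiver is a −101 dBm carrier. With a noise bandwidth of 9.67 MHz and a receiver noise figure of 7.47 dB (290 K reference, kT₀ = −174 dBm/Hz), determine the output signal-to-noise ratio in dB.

Noise floor: N = −174 + 10 log₁₀(B) + NF
10 log₁₀(9.67×10⁶) = 69.85 dB
N = −174 + 69.85 + 7.47 = −96.68 dBm
SNR = P_sig − N = −101 − (−96.68) = −4.32 dB → −4.3 dB

−4.3 dB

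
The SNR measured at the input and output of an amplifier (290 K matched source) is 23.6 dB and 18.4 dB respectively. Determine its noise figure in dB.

5.2 dB

NF (dB) = SNR_in(dB) − SNR_out(dB) when the source is at T₀
NF = 23.6 − 18.4 = 5.2 dB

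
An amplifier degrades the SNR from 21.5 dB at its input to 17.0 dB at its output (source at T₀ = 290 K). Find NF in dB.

NF (dB) = SNR_in(dB) − SNR_out(dB) when the source is at T₀
NF = 21.5 − 17.0 = 4.5 dB

4.5 dB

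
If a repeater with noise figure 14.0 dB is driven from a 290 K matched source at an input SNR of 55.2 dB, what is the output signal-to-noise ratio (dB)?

41.2 dB

By definition F = SNR_in/SNR_out, so in dB: SNR_out = SNR_in − NF
SNR_out = 55.2 − 14.0 = 41.2 dB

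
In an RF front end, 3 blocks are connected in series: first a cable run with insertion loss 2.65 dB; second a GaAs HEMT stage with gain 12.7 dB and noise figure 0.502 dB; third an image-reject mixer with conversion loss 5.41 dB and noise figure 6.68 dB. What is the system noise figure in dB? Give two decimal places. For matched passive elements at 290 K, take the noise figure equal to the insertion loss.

Convert to linear (a loss of L dB is a gain of −L dB): F_i = 10^(NF_i/10), G_i = 10^(G_i,dB/10)
  Stage 1: F_1 = 10^(2.65/10) = 1.841, G_1 = 10^(−2.65/10) = 0.5433
  Stage 2: F_2 = 10^(0.502/10) = 1.123, G_2 = 10^(12.7/10) = 18.62
  Stage 3: F_3 = 10^(6.68/10) = 4.656, G_3 = 10^(−5.41/10) = 0.2877
Friis cascade:
  F = 1.841 + (1.123 − 1)/0.5433 + (4.656 − 1)/10.12 = 2.428
NF = 10 log₁₀(2.428) = 3.85 dB

3.85 dB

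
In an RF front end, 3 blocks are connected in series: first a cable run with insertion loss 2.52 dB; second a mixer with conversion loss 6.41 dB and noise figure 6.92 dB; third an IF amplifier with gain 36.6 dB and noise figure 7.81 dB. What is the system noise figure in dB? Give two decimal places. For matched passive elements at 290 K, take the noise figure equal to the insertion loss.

Convert to linear (a loss of L dB is a gain of −L dB): F_i = 10^(NF_i/10), G_i = 10^(G_i,dB/10)
  Stage 1: F_1 = 10^(2.52/10) = 1.786, G_1 = 10^(−2.52/10) = 0.5598
  Stage 2: F_2 = 10^(6.92/10) = 4.920, G_2 = 10^(−6.41/10) = 0.2286
  Stage 3: F_3 = 10^(7.81/10) = 6.039, G_3 = 10^(36.6/10) = 4571
Friis cascade:
  F = 1.786 + (4.920 − 1)/0.5598 + (6.039 − 1)/0.1279 = 48.18
NF = 10 log₁₀(48.18) = 16.83 dB

16.83 dB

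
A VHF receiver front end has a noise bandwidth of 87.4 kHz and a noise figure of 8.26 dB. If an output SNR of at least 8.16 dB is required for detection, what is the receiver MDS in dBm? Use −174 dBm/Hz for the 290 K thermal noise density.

Sensitivity = −174 + 10 log₁₀(B) + NF + SNR_min
= −174 + 49.42 + 8.26 + 8.16
= −108.16 dBm → −108.2 dBm

−108.2 dBm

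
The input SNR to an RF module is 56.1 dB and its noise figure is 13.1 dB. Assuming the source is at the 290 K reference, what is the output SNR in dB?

43.0 dB

By definition F = SNR_in/SNR_out, so in dB: SNR_out = SNR_in − NF
SNR_out = 56.1 − 13.1 = 43.0 dB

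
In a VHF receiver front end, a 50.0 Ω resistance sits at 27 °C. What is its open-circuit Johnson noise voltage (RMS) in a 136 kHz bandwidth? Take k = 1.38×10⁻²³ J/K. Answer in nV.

T = 27 °C + 273.15 = 300.15 K
V_n = √(4kTRB)
4kTRB = 4 × 1.38×10⁻²³ × 300.15 × 5.00×10¹ × 1.36×10⁵ = 1.13×10⁻¹³ V²
V_n = √(1.13×10⁻¹³) = 3.36×10⁻⁷ V = 336 nV

336 nV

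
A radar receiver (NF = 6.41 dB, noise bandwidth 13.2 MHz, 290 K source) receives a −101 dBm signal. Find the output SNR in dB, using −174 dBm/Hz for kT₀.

−4.6 dB

Noise floor: N = −174 + 10 log₁₀(B) + NF
10 log₁₀(1.32×10⁷) = 71.21 dB
N = −174 + 71.21 + 6.41 = −96.38 dBm
SNR = P_sig − N = −101 − (−96.38) = −4.62 dB → −4.6 dB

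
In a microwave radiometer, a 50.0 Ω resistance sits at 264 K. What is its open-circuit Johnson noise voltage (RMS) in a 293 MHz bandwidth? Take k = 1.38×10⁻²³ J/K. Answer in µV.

V_n = √(4kTRB)
4kTRB = 4 × 1.38×10⁻²³ × 264 × 5.00×10¹ × 2.93×10⁸ = 2.13×10⁻¹⁰ V²
V_n = √(2.13×10⁻¹⁰) = 1.46×10⁻⁵ V = 14.6 µV

14.6 µV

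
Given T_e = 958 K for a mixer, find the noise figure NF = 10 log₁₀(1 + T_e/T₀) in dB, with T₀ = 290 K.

6.34 dB

F = 1 + T_e/T₀ = 1 + 958/290 = 4.30345
NF = 10 log₁₀(4.30345) = 6.34 dB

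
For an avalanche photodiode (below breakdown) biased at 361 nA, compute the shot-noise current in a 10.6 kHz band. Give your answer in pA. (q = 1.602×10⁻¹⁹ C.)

I_n = √(2qI·B)
2qI·B = 2 × 1.602×10⁻¹⁹ × 3.61×10⁻⁷ × 1.06×10⁴ = 1.23×10⁻²¹ A²
I_n = √(1.23×10⁻²¹) = 3.50×10⁻¹¹ A = 35.0 pA

35.0 pA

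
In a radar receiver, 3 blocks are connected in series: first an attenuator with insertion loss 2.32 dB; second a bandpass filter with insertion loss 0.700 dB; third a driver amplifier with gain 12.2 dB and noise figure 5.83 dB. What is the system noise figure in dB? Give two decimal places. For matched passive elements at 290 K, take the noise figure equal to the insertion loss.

Convert to linear (a loss of L dB is a gain of −L dB): F_i = 10^(NF_i/10), G_i = 10^(G_i,dB/10)
  Stage 1: F_1 = 10^(2.32/10) = 1.706, G_1 = 10^(−2.32/10) = 0.5861
  Stage 2: F_2 = 10^(0.700/10) = 1.175, G_2 = 10^(−0.700/10) = 0.8511
  Stage 3: F_3 = 10^(5.83/10) = 3.828, G_3 = 10^(12.2/10) = 16.60
Friis cascade:
  F = 1.706 + (1.175 − 1)/0.5861 + (3.828 − 1)/0.4989 = 7.674
NF = 10 log₁₀(7.674) = 8.85 dB

8.85 dB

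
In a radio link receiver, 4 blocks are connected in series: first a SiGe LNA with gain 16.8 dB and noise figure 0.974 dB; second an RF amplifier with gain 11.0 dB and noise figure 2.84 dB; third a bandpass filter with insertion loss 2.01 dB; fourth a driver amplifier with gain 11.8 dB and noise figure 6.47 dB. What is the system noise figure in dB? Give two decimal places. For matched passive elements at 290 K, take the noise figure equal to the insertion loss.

Convert to linear (a loss of L dB is a gain of −L dB): F_i = 10^(NF_i/10), G_i = 10^(G_i,dB/10)
  Stage 1: F_1 = 10^(0.974/10) = 1.251, G_1 = 10^(16.8/10) = 47.86
  Stage 2: F_2 = 10^(2.84/10) = 1.923, G_2 = 10^(11.0/10) = 12.59
  Stage 3: F_3 = 10^(2.01/10) = 1.589, G_3 = 10^(−2.01/10) = 0.6295
  Stage 4: F_4 = 10^(6.47/10) = 4.436, G_4 = 10^(11.8/10) = 15.14
Friis cascade:
  F = 1.251 + (1.923 − 1)/47.86 + (1.589 − 1)/602.6 + (4.436 − 1)/379.3 = 1.281
NF = 10 log₁₀(1.281) = 1.07 dB

1.07 dB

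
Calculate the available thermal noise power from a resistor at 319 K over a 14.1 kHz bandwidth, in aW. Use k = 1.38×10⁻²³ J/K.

62.1 aW

P_n = kTB = 1.38×10⁻²³ × 319 × 1.41×10⁴ = 6.21×10⁻¹⁷ W = 62.1 aW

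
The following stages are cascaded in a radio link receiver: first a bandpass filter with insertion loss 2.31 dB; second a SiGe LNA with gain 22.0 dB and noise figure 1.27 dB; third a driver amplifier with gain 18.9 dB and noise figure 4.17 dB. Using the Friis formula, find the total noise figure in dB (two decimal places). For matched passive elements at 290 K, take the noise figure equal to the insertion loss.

Convert to linear (a loss of L dB is a gain of −L dB): F_i = 10^(NF_i/10), G_i = 10^(G_i,dB/10)
  Stage 1: F_1 = 10^(2.31/10) = 1.702, G_1 = 10^(−2.31/10) = 0.5875
  Stage 2: F_2 = 10^(1.27/10) = 1.340, G_2 = 10^(22.0/10) = 158.5
  Stage 3: F_3 = 10^(4.17/10) = 2.612, G_3 = 10^(18.9/10) = 77.62
Friis cascade:
  F = 1.702 + (1.340 − 1)/0.5875 + (2.612 − 1)/93.11 = 2.298
NF = 10 log₁₀(2.298) = 3.61 dB

3.61 dB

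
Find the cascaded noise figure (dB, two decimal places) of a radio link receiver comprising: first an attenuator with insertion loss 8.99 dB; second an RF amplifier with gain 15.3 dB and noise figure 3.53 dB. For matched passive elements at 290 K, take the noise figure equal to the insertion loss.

12.52 dB

Convert to linear (a loss of L dB is a gain of −L dB): F_i = 10^(NF_i/10), G_i = 10^(G_i,dB/10)
  Stage 1: F_1 = 10^(8.99/10) = 7.925, G_1 = 10^(−8.99/10) = 0.1262
  Stage 2: F_2 = 10^(3.53/10) = 2.254, G_2 = 10^(15.3/10) = 33.88
Friis cascade:
  F = 7.925 + (2.254 − 1)/0.1262 = 17.86
NF = 10 log₁₀(17.86) = 12.52 dB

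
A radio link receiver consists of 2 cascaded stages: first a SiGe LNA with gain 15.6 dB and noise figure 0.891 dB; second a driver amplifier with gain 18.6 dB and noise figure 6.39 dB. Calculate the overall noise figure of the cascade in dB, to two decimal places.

Convert to linear (a loss of L dB is a gain of −L dB): F_i = 10^(NF_i/10), G_i = 10^(G_i,dB/10)
  Stage 1: F_1 = 10^(0.891/10) = 1.228, G_1 = 10^(15.6/10) = 36.31
  Stage 2: F_2 = 10^(6.39/10) = 4.355, G_2 = 10^(18.6/10) = 72.44
Friis cascade:
  F = 1.228 + (4.355 − 1)/36.31 = 1.320
NF = 10 log₁₀(1.320) = 1.21 dB

1.21 dB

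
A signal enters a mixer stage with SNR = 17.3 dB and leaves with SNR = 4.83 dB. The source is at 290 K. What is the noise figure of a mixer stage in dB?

12.47 dB

NF (dB) = SNR_in(dB) − SNR_out(dB) when the source is at T₀
NF = 17.3 − 4.83 = 12.47 dB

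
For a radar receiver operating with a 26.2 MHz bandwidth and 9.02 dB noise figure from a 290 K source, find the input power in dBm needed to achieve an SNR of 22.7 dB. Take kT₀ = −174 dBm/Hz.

Sensitivity = −174 + 10 log₁₀(B) + NF + SNR_min
= −174 + 74.18 + 9.02 + 22.7
= −68.10 dBm → −68.1 dBm

−68.1 dBm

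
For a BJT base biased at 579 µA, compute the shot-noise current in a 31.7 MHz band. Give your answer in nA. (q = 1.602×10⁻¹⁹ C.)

I_n = √(2qI·B)
2qI·B = 2 × 1.602×10⁻¹⁹ × 5.79×10⁻⁴ × 3.17×10⁷ = 5.88×10⁻¹⁵ A²
I_n = √(5.88×10⁻¹⁵) = 7.67×10⁻⁸ A = 76.7 nA

76.7 nA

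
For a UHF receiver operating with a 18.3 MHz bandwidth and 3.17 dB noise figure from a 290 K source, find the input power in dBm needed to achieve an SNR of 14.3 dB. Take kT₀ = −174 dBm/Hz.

Sensitivity = −174 + 10 log₁₀(B) + NF + SNR_min
= −174 + 72.62 + 3.17 + 14.3
= −83.91 dBm → −83.9 dBm

−83.9 dBm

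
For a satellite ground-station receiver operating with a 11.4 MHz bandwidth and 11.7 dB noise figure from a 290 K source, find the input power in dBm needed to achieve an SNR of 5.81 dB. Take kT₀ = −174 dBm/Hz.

−85.9 dBm

Sensitivity = −174 + 10 log₁₀(B) + NF + SNR_min
= −174 + 70.57 + 11.7 + 5.81
= −85.92 dBm → −85.9 dBm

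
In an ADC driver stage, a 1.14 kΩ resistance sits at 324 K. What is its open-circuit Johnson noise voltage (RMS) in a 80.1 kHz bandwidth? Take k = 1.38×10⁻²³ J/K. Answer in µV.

V_n = √(4kTRB)
4kTRB = 4 × 1.38×10⁻²³ × 324 × 1.14×10³ × 8.01×10⁴ = 1.63×10⁻¹² V²
V_n = √(1.63×10⁻¹²) = 1.28×10⁻⁶ V = 1.28 µV

1.28 µV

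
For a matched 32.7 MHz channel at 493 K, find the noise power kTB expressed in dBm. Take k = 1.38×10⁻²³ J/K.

−96.5 dBm

P_n = kTB = 1.38×10⁻²³ × 493 × 3.27×10⁷ = 2.22×10⁻¹³ W
In dBm: 10 log₁₀(2.22×10⁻¹³ / 10⁻³) = −96.5 dBm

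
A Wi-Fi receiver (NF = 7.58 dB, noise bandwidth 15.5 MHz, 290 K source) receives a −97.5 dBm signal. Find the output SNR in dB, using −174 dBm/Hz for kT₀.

Noise floor: N = −174 + 10 log₁₀(B) + NF
10 log₁₀(1.55×10⁷) = 71.9 dB
N = −174 + 71.9 + 7.58 = −94.52 dBm
SNR = P_sig − N = −97.5 − (−94.52) = −2.98 dB → −3.0 dB

−3.0 dB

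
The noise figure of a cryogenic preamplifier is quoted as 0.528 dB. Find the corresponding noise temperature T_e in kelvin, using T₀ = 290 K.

37.5 K

F = 10^(0.528/10) = 1.12928
T_e = (F − 1)·T₀ = (1.12928 − 1) × 290 = 37.5 K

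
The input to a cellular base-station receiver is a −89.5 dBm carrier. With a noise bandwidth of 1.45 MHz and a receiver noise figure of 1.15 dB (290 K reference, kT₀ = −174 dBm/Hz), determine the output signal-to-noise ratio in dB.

21.7 dB

Noise floor: N = −174 + 10 log₁₀(B) + NF
10 log₁₀(1.45×10⁶) = 61.61 dB
N = −174 + 61.61 + 1.15 = −111.24 dBm
SNR = P_sig − N = −89.5 − (−111.24) = 21.74 dB → 21.7 dB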